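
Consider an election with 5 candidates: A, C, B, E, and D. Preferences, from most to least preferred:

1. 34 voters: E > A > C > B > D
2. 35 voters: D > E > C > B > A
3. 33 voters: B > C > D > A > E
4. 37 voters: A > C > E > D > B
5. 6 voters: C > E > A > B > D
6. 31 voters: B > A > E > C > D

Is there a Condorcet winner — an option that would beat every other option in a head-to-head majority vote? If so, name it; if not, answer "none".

none

Checking pairwise contests:
B beats A 99–77.
A beats C 102–74.
C beats B 112–64.
A beats E 101–75.
A beats D 108–68.
Every option loses at least one head-to-head, so there is no Condorcet winner.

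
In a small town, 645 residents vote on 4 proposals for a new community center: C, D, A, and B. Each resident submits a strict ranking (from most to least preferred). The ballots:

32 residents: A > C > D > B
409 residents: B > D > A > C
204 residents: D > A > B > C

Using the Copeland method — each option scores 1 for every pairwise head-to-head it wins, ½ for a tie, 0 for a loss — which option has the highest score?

C: loses to D, A, and B → score 0.
D: beats C and A; loses to B → score 2.
A: beats C; loses to D and B → score 1.
B: beats C, D, and A → score 3.
B has the best pairwise record.

B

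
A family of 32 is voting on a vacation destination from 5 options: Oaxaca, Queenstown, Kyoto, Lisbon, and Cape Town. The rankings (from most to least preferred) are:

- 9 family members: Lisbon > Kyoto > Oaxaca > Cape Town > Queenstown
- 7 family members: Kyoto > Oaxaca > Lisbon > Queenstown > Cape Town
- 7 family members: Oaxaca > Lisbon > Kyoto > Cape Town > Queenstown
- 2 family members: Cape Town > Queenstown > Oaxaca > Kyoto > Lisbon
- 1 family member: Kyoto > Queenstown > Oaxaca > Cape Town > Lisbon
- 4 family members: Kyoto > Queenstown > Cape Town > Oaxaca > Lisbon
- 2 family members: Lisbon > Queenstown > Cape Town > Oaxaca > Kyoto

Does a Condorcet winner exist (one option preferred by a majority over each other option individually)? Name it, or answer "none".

Checking pairwise contests:
Kyoto beats Oaxaca 21–11.
Oaxaca beats Queenstown 23–9.
Lisbon beats Kyoto 18–14.
Oaxaca beats Lisbon 21–11.
Oaxaca beats Cape Town 24–8.
Every option loses at least one head-to-head, so there is no Condorcet winner.

none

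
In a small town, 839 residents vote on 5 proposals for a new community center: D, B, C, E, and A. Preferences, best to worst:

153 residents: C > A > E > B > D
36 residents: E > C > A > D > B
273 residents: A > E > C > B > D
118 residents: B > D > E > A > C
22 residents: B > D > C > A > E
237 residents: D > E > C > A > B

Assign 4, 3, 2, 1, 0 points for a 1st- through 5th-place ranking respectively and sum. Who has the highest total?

D: 153·0 + 36·1 + 273·0 + 118·3 + 22·3 + 237·4 = 1404
B: 153·1 + 36·0 + 273·1 + 118·4 + 22·4 + 237·0 = 986
C: 153·4 + 36·3 + 273·2 + 118·0 + 22·2 + 237·2 = 1784
E: 153·2 + 36·4 + 273·3 + 118·2 + 22·0 + 237·3 = 2216
A: 153·3 + 36·2 + 273·4 + 118·1 + 22·1 + 237·1 = 2000
E has the highest Borda score (2216).

E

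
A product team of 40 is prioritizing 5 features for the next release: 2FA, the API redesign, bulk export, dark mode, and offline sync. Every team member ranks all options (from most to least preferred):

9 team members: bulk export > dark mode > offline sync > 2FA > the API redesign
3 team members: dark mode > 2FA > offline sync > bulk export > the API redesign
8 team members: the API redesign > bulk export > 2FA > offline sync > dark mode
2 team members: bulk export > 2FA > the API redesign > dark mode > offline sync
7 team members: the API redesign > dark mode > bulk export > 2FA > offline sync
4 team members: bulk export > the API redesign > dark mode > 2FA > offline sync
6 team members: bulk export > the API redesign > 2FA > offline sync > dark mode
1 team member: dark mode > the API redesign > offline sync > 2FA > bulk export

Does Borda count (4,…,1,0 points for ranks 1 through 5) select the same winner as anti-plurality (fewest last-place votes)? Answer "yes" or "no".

Borda — scores: 2FA 64, the API redesign 97, bulk export 125, dark mode 74, offline sync 40. Winner: bulk export.
Anti-plurality — last-place votes: 2FA 0, the API redesign 12, bulk export 1, dark mode 14, offline sync 13. Winner: 2FA.
The two methods disagree.

no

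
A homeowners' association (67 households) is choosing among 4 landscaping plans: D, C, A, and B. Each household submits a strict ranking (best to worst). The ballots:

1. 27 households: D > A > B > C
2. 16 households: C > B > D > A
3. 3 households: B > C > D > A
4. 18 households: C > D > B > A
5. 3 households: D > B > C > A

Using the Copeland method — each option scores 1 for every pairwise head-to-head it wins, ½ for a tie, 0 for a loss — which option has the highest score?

D: beats A and B; loses to C → score 2.
C: beats D, A, and B → score 3.
A: loses to D, C, and B → score 0.
B: beats A; loses to D and C → score 1.
C has the best pairwise record.

C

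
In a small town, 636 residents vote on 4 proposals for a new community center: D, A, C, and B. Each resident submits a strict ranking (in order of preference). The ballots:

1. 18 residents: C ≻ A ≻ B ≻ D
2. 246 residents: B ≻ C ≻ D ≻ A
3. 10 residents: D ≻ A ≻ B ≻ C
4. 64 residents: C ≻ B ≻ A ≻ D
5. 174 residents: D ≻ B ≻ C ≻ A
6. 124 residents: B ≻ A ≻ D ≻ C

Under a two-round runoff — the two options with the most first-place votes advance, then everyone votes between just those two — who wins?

Round 1 first-place votes: D 184, A 0, C 82, B 370.
B and D advance.
Runoff: B is preferred to D by 452 voters; D by 184.
B wins the runoff.

B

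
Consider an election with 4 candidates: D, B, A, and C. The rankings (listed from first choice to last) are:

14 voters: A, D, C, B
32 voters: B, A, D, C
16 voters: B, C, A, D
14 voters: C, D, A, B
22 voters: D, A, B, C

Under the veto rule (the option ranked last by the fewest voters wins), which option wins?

A

Last-place votes: D 16, B 28, A 0, C 54.
A is ranked last by the fewest voters, so A wins.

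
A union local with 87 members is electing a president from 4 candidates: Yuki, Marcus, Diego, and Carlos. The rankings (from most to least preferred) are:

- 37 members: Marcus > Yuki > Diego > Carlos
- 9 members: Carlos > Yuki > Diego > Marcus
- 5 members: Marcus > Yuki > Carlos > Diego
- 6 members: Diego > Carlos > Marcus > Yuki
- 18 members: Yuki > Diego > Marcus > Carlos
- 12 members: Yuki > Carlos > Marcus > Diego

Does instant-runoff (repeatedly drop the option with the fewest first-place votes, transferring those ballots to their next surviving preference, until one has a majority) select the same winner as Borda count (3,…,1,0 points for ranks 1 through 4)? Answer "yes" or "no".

no

Instant-runoff — R1 Yuki 30, Marcus 42, Diego 6, Carlos 9 (Diego out); R2 Yuki 30, Marcus 42, Carlos 15 (Carlos out); R3 Yuki 39, Marcus 48 (Marcus winner). Winner: Marcus.
Borda — scores: Yuki 192, Marcus 162, Diego 100, Carlos 68. Winner: Yuki.
The two methods disagree.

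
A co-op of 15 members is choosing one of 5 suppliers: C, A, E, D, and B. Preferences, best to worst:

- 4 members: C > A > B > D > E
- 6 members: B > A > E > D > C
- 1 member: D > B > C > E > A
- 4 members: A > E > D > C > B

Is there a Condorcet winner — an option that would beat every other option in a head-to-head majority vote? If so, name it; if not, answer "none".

A

A vs C: 10–5 for A.
A vs E: 14–1 for A.
A vs D: 14–1 for A.
A vs B: 8–7 for A.
A beats every other option head-to-head.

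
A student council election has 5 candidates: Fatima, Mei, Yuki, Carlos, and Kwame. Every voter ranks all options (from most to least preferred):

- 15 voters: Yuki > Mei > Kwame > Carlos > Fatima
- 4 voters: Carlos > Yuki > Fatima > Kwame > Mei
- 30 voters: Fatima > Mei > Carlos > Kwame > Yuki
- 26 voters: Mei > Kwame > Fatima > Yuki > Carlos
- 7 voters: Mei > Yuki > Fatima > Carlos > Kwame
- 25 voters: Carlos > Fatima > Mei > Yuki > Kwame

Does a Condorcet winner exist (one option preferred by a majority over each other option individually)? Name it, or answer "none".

Fatima

Fatima vs Mei: 59–48 for Fatima.
Fatima vs Yuki: 81–26 for Fatima.
Fatima vs Carlos: 63–44 for Fatima.
Fatima vs Kwame: 66–41 for Fatima.
Fatima beats every other option head-to-head.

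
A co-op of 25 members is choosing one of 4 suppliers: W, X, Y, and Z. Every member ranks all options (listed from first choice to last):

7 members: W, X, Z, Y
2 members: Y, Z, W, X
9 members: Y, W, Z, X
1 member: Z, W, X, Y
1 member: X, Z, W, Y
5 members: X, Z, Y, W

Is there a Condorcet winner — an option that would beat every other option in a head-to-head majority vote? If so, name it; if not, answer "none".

Checking pairwise contests:
Y beats W 16–9.
W beats X 19–6.
X beats Y 14–11.
W beats Z 16–9.
Every option loses at least one head-to-head, so there is no Condorcet winner.

none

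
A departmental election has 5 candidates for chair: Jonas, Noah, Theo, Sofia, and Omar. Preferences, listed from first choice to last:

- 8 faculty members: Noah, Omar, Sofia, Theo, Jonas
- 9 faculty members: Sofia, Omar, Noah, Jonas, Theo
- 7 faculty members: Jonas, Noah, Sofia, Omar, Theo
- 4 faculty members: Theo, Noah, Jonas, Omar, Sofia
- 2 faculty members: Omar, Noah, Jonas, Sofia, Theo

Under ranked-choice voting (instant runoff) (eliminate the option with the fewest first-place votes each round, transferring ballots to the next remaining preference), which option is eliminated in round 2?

Round 1: Jonas 7, Noah 8, Theo 4, Sofia 9, Omar 2. Eliminate Omar.
Round 2: Jonas 7, Noah 10, Theo 4, Sofia 9. Eliminate Theo.

Theo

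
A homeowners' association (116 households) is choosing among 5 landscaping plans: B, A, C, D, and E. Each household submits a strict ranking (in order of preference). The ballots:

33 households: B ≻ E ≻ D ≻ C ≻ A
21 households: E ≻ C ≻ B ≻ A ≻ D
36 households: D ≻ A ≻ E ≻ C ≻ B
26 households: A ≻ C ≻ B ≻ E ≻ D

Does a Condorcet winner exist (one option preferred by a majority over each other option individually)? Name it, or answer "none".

Checking pairwise contests:
A beats B 62–54.
D beats A 69–47.
A beats C 62–54.
B beats D 80–36.
B beats E 59–57.
Every option loses at least one head-to-head, so there is no Condorcet winner.

none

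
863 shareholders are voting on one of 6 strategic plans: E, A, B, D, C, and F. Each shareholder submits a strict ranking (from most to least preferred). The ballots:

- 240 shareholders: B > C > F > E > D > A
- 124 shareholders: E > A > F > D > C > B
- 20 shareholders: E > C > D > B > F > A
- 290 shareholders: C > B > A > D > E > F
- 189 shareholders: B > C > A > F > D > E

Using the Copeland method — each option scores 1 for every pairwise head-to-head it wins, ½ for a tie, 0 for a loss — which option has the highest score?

E: beats F; loses to A, B, D, and C → score 1.
A: beats E, D, and F; loses to B and C → score 3.
B: beats E, A, D, and F; loses to C → score 4.
D: beats E; loses to A, B, C, and F → score 1.
C: beats E, A, B, D, and F → score 5.
F: beats D; loses to E, A, B, and C → score 1.
C has the best pairwise record.

C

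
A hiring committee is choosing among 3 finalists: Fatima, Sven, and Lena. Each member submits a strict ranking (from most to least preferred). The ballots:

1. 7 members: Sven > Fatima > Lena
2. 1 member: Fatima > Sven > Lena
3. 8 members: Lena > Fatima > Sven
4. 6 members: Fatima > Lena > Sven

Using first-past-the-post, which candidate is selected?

First-place votes: Fatima 7, Sven 7, Lena 8.
Lena has the most first-place votes.

Lena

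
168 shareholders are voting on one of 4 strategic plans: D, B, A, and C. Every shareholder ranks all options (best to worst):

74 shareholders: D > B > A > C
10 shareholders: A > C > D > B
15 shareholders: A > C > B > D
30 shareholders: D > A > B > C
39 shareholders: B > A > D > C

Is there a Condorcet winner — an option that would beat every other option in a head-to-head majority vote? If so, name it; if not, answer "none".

D vs B: 114–54 for D.
D vs A: 104–64 for D.
D vs C: 143–25 for D.
D beats every other option head-to-head.

D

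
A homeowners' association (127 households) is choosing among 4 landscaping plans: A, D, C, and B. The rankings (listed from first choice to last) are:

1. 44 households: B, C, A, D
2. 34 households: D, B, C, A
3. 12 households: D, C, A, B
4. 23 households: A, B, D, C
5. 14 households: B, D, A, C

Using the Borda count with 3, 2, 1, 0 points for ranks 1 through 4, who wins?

A: 44·1 + 34·0 + 12·1 + 23·3 + 14·1 = 139
D: 44·0 + 34·3 + 12·3 + 23·1 + 14·2 = 189
C: 44·2 + 34·1 + 12·2 + 23·0 + 14·0 = 146
B: 44·3 + 34·2 + 12·0 + 23·2 + 14·3 = 288
B has the highest Borda score (288).

B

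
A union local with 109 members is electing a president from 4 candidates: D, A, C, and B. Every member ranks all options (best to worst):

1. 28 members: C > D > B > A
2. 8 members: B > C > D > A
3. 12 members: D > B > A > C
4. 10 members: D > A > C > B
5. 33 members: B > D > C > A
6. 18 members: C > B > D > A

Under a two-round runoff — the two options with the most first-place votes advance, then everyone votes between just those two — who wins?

C

Round 1 first-place votes: D 22, A 0, C 46, B 41.
C and B advance.
Runoff: C is preferred to B by 56 voters; B by 53.
C wins the runoff.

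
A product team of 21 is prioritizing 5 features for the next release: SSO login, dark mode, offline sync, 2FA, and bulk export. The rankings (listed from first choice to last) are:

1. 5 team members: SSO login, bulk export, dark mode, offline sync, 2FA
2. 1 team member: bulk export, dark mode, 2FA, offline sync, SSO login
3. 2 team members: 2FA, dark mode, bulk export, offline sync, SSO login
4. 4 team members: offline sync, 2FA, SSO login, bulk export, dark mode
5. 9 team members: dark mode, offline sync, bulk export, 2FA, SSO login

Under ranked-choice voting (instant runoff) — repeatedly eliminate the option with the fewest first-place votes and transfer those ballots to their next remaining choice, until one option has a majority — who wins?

dark mode

Round 1: SSO login 5, dark mode 9, offline sync 4, 2FA 2, bulk export 1. Eliminate bulk export.
Round 2: SSO login 5, dark mode 10, offline sync 4, 2FA 2. Eliminate 2FA.
Round 3: SSO login 5, dark mode 12, offline sync 4. Dark mode has a majority.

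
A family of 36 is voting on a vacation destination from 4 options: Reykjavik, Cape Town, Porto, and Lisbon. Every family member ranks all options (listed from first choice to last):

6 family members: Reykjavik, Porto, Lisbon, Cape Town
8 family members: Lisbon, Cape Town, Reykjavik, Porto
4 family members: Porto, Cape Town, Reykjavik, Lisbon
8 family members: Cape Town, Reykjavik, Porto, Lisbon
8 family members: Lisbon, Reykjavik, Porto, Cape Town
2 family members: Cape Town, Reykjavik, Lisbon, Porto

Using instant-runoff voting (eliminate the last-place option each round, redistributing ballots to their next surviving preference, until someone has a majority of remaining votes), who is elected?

Round 1: Reykjavik 6, Cape Town 10, Porto 4, Lisbon 16. Eliminate Porto.
Round 2: Reykjavik 6, Cape Town 14, Lisbon 16. Eliminate Reykjavik.
Round 3: Cape Town 14, Lisbon 22. Lisbon has a majority.

Lisbon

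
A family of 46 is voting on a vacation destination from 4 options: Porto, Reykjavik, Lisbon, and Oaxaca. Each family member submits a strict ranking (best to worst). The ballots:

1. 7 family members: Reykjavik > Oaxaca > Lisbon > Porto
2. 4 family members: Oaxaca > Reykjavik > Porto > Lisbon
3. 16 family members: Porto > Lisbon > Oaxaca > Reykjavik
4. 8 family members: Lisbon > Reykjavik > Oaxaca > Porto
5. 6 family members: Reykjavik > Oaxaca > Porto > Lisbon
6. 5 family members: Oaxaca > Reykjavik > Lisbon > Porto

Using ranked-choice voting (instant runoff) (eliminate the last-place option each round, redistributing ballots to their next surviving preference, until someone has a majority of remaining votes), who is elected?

Reykjavik

Round 1: Porto 16, Reykjavik 13, Lisbon 8, Oaxaca 9. Eliminate Lisbon.
Round 2: Porto 16, Reykjavik 21, Oaxaca 9. Eliminate Oaxaca.
Round 3: Porto 16, Reykjavik 30. Reykjavik has a majority.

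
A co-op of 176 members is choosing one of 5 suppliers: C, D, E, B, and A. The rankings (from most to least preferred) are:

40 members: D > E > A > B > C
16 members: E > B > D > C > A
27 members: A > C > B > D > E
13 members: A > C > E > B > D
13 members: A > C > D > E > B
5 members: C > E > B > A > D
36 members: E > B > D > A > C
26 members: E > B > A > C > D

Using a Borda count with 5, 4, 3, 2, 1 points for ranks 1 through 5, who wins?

C: 40·1 + 16·2 + 27·4 + 13·4 + 13·4 + 5·5 + 36·1 + 26·2 = 397
D: 40·5 + 16·3 + 27·2 + 13·1 + 13·3 + 5·1 + 36·3 + 26·1 = 493
E: 40·4 + 16·5 + 27·1 + 13·3 + 13·2 + 5·4 + 36·5 + 26·5 = 662
B: 40·2 + 16·4 + 27·3 + 13·2 + 13·1 + 5·3 + 36·4 + 26·4 = 527
A: 40·3 + 16·1 + 27·5 + 13·5 + 13·5 + 5·2 + 36·2 + 26·3 = 561
E has the highest Borda score (662).

E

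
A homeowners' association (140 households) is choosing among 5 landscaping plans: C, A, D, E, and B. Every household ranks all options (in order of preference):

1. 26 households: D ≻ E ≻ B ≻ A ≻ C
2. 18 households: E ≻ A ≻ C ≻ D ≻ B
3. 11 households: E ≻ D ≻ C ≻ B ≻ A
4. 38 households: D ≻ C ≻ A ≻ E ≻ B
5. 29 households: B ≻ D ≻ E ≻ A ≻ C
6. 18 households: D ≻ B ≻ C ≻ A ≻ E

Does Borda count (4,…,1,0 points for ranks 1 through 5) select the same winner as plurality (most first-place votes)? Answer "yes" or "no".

yes

Borda — scores: C 208, A 203, D 466, E 290, B 233. Winner: D.
Plurality — first-place votes: C 0, A 0, D 82, E 29, B 29. Winner: D.
The two methods agree.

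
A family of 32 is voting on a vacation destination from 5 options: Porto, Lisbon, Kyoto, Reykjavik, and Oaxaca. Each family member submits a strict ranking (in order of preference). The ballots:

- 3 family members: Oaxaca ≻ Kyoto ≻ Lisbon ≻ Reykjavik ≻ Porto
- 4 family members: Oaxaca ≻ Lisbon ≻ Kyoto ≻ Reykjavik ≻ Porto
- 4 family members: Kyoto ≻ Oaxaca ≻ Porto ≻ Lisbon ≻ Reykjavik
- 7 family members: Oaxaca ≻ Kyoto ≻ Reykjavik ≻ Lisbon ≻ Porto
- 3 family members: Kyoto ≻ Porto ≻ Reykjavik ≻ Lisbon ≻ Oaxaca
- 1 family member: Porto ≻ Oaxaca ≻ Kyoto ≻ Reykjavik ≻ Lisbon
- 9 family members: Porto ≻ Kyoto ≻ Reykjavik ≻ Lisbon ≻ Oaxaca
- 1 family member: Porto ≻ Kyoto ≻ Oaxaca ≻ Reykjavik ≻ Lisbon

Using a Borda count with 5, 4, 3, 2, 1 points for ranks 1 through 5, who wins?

Porto: 3·1 + 4·1 + 4·3 + 7·1 + 3·4 + 1·5 + 9·5 + 1·5 = 93
Lisbon: 3·3 + 4·4 + 4·2 + 7·2 + 3·2 + 1·1 + 9·2 + 1·1 = 73
Kyoto: 3·4 + 4·3 + 4·5 + 7·4 + 3·5 + 1·3 + 9·4 + 1·4 = 130
Reykjavik: 3·2 + 4·2 + 4·1 + 7·3 + 3·3 + 1·2 + 9·3 + 1·2 = 79
Oaxaca: 3·5 + 4·5 + 4·4 + 7·5 + 3·1 + 1·4 + 9·1 + 1·3 = 105
Kyoto has the highest Borda score (130).

Kyoto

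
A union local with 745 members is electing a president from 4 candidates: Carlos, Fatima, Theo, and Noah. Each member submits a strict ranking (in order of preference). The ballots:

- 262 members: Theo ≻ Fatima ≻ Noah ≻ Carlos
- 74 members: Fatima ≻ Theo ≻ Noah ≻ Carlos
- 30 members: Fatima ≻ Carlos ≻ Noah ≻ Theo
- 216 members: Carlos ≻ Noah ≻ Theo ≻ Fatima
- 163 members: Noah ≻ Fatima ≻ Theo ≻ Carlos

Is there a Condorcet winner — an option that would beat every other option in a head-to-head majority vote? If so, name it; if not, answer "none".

Noah vs Carlos: 499–246 for Noah.
Noah vs Fatima: 379–366 for Noah.
Noah vs Theo: 409–336 for Noah.
Noah beats every other option head-to-head.

Noah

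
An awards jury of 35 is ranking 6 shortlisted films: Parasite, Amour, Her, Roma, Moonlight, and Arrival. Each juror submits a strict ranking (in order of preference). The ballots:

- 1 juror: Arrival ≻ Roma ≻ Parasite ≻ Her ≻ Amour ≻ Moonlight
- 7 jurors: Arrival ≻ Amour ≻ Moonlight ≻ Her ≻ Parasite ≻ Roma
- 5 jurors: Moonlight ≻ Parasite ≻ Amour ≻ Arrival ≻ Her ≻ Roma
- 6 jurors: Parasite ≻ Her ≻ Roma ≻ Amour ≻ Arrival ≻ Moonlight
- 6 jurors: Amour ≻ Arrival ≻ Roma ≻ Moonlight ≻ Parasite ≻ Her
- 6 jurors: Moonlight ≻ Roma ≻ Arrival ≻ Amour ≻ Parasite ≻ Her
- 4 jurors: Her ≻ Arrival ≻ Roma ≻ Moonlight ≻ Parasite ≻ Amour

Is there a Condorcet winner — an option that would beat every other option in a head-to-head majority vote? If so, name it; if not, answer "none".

Arrival vs Parasite: 24–11 for Arrival.
Arrival vs Amour: 18–17 for Arrival.
Arrival vs Her: 25–10 for Arrival.
Arrival vs Roma: 23–12 for Arrival.
Arrival vs Moonlight: 24–11 for Arrival.
Arrival beats every other option head-to-head.

Arrival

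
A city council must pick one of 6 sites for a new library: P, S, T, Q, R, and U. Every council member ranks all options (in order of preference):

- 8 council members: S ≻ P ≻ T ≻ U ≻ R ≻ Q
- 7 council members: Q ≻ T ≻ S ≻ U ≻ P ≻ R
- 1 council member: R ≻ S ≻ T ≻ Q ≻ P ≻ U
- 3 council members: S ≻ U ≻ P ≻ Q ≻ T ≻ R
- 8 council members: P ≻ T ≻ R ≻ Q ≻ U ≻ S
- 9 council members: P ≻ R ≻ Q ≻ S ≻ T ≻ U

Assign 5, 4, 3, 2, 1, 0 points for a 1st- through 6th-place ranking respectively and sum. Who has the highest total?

P: 8·4 + 7·1 + 1·1 + 3·3 + 8·5 + 9·5 = 134
S: 8·5 + 7·3 + 1·4 + 3·5 + 8·0 + 9·2 = 98
T: 8·3 + 7·4 + 1·3 + 3·1 + 8·4 + 9·1 = 99
Q: 8·0 + 7·5 + 1·2 + 3·2 + 8·2 + 9·3 = 86
R: 8·1 + 7·0 + 1·5 + 3·0 + 8·3 + 9·4 = 73
U: 8·2 + 7·2 + 1·0 + 3·4 + 8·1 + 9·0 = 50
P has the highest Borda score (134).

P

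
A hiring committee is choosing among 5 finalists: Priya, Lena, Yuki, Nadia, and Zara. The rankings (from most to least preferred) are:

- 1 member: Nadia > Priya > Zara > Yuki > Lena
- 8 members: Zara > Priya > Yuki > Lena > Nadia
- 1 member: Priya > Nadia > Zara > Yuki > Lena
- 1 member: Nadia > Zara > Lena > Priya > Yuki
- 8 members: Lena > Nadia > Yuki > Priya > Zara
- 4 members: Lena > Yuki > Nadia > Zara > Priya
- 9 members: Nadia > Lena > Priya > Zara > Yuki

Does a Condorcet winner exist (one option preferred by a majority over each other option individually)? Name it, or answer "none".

Lena vs Priya: 22–10 for Lena.
Lena vs Yuki: 22–10 for Lena.
Lena vs Nadia: 20–12 for Lena.
Lena vs Zara: 21–11 for Lena.
Lena beats every other option head-to-head.

Lena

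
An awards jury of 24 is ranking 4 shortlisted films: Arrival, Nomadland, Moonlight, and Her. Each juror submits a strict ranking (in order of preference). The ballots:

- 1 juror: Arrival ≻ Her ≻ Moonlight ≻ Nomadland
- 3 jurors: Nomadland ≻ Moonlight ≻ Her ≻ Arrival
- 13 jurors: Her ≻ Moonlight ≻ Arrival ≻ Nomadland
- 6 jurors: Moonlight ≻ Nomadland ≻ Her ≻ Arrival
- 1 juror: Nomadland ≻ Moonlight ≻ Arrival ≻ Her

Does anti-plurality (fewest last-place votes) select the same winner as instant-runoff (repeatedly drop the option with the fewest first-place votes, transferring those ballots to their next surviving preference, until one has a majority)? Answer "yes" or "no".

no

Anti-plurality — last-place votes: Arrival 9, Nomadland 14, Moonlight 0, Her 1. Winner: Moonlight.
Instant-runoff — R1 Arrival 1, Nomadland 4, Moonlight 6, Her 13 (Her winner). Winner: Her.
The two methods disagree.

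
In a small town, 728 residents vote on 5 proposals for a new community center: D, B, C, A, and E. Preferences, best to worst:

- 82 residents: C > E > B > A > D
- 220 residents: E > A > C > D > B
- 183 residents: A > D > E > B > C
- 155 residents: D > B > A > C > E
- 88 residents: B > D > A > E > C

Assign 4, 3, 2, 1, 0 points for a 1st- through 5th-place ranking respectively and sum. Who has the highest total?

A

D: 82·0 + 220·1 + 183·3 + 155·4 + 88·3 = 1653
B: 82·2 + 220·0 + 183·1 + 155·3 + 88·4 = 1164
C: 82·4 + 220·2 + 183·0 + 155·1 + 88·0 = 923
A: 82·1 + 220·3 + 183·4 + 155·2 + 88·2 = 1960
E: 82·3 + 220·4 + 183·2 + 155·0 + 88·1 = 1580
A has the highest Borda score (1960).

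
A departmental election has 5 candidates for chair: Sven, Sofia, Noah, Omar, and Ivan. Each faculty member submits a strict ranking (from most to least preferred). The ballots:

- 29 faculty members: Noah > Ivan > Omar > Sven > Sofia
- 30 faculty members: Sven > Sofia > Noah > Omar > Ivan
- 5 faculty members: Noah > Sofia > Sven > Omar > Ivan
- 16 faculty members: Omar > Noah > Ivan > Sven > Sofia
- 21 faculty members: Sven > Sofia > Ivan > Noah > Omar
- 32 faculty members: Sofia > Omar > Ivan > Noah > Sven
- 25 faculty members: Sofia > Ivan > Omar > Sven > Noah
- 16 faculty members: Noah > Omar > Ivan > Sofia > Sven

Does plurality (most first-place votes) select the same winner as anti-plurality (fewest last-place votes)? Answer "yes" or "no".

no

Plurality — first-place votes: Sven 51, Sofia 57, Noah 50, Omar 16, Ivan 0. Winner: Sofia.
Anti-plurality — last-place votes: Sven 48, Sofia 45, Noah 25, Omar 21, Ivan 35. Winner: Omar.
The two methods disagree.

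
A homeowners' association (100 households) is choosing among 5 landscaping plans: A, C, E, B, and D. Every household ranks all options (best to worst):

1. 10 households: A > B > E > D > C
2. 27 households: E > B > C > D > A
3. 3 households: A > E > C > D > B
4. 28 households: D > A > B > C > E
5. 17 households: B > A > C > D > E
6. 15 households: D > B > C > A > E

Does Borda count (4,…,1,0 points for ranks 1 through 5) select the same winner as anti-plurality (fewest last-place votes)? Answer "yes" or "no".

no

Borda — scores: A 202, C 152, E 137, B 280, D 229. Winner: B.
Anti-plurality — last-place votes: A 27, C 10, E 60, B 3, D 0. Winner: D.
The two methods disagree.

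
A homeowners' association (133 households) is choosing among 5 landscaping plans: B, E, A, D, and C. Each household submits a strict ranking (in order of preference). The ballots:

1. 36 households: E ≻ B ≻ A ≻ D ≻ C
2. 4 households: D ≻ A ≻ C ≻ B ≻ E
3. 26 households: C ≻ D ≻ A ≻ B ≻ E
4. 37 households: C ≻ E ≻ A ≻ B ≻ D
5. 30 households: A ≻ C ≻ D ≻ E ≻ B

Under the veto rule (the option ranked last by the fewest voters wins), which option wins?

Last-place votes: B 30, E 30, A 0, D 37, C 36.
A is ranked last by the fewest voters, so A wins.

A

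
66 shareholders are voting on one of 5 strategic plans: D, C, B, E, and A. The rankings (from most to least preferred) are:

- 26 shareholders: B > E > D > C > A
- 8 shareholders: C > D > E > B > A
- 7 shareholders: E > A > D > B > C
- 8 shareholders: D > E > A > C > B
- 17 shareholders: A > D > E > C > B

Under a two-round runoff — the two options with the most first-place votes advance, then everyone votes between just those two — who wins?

B

Round 1 first-place votes: D 8, C 8, B 26, E 7, A 17.
B and A advance.
Runoff: B is preferred to A by 34 voters; A by 32.
B wins the runoff.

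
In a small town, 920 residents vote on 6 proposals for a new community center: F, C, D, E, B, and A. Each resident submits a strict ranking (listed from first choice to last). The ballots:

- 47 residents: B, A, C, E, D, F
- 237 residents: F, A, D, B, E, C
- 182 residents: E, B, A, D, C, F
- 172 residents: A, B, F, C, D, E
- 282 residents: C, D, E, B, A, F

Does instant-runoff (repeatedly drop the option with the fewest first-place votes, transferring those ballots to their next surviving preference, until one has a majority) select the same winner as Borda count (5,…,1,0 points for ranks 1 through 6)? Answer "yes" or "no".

yes

Instant-runoff — R1 F 237, C 282, D 0, E 182, B 47, A 172 (D out); R2 F 237, C 282, E 182, B 47, A 172 (B out); R3 F 237, C 282, E 182, A 219 (E out); R4 F 237, C 282, A 401 (F out); R5 C 282, A 638 (A winner). Winner: A.
Borda — scores: F 1701, C 2077, D 2422, E 2087, B 2689, A 2824. Winner: A.
The two methods agree.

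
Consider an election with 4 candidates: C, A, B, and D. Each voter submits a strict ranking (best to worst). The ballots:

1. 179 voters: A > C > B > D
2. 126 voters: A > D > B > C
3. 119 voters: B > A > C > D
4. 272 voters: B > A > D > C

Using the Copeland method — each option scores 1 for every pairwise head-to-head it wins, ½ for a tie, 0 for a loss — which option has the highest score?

C: loses to A, B, and D → score 0.
A: beats C and D; loses to B → score 2.
B: beats C, A, and D → score 3.
D: beats C; loses to A and B → score 1.
B has the best pairwise record.

B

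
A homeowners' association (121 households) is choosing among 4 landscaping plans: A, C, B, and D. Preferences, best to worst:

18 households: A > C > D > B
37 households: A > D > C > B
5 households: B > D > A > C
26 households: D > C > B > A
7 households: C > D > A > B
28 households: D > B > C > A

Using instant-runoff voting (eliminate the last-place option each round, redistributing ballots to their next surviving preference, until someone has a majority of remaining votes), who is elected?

Round 1: A 55, C 7, B 5, D 54. Eliminate B.
Round 2: A 55, C 7, D 59. Eliminate C.
Round 3: A 55, D 66. D has a majority.

D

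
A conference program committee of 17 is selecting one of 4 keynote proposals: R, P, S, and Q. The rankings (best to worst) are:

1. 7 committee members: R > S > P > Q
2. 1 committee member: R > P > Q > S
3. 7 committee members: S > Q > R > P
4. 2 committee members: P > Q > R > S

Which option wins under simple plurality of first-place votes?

First-place votes: R 8, P 2, S 7, Q 0.
R has the most first-place votes.

R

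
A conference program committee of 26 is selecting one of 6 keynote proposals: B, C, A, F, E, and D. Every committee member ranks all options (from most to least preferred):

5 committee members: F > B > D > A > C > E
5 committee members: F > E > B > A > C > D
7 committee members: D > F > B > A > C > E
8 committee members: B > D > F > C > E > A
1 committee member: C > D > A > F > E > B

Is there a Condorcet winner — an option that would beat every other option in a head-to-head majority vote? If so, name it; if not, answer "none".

none

Checking pairwise contests:
F beats B 18–8.
B beats C 25–1.
B beats A 25–1.
D beats F 16–10.
B beats E 20–6.
B beats D 18–8.
Every option loses at least one head-to-head, so there is no Condorcet winner.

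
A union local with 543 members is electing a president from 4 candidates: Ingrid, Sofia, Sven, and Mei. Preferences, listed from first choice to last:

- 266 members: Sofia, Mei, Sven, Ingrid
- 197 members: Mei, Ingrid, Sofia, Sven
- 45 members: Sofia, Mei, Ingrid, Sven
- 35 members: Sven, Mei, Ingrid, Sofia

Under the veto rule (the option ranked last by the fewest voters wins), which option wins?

Mei

Last-place votes: Ingrid 266, Sofia 35, Sven 242, Mei 0.
Mei is ranked last by the fewest voters, so Mei wins.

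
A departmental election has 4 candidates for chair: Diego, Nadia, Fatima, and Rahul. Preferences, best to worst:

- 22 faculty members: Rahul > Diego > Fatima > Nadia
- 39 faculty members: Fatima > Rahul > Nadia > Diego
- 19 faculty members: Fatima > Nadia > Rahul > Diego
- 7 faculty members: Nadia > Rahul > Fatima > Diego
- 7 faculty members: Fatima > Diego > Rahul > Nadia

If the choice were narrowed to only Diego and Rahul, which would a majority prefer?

Voters preferring Diego to Rahul: 7; preferring Rahul to Diego: 87.
Rahul wins the head-to-head.

Rahul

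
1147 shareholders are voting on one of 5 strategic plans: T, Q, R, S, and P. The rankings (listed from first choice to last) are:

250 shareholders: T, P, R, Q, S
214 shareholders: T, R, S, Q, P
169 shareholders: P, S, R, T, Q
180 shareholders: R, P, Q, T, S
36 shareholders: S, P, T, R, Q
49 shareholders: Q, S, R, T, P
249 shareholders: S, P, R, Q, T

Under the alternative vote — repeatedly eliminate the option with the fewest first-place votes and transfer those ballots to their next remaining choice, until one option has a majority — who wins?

Round 1: T 464, Q 49, R 180, S 285, P 169. Eliminate Q.
Round 2: T 464, R 180, S 334, P 169. Eliminate P.
Round 3: T 464, R 180, S 503. Eliminate R.
Round 4: T 644, S 503. T has a majority.

T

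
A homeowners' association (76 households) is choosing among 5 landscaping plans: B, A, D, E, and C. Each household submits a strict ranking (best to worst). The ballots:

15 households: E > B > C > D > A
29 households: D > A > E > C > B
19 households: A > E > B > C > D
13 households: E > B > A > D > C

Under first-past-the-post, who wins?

First-place votes: B 0, A 19, D 29, E 28, C 0.
D has the most first-place votes.

D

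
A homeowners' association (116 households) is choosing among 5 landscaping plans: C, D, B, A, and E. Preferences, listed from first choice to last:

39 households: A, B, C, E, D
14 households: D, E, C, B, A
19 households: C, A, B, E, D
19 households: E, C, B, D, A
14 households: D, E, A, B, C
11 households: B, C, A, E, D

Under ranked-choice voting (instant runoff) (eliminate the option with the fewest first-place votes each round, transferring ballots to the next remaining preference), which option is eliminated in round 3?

Round 1: C 19, D 28, B 11, A 39, E 19. Eliminate B.
Round 2: C 30, D 28, A 39, E 19. Eliminate E.
Round 3: C 49, D 28, A 39. Eliminate D.

D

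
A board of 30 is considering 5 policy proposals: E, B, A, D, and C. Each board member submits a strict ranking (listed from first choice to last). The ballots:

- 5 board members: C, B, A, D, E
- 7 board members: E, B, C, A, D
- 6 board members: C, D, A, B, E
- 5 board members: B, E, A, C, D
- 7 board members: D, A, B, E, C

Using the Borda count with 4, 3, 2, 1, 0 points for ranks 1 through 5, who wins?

B

E: 5·0 + 7·4 + 6·0 + 5·3 + 7·1 = 50
B: 5·3 + 7·3 + 6·1 + 5·4 + 7·2 = 76
A: 5·2 + 7·1 + 6·2 + 5·2 + 7·3 = 60
D: 5·1 + 7·0 + 6·3 + 5·0 + 7·4 = 51
C: 5·4 + 7·2 + 6·4 + 5·1 + 7·0 = 63
B has the highest Borda score (76).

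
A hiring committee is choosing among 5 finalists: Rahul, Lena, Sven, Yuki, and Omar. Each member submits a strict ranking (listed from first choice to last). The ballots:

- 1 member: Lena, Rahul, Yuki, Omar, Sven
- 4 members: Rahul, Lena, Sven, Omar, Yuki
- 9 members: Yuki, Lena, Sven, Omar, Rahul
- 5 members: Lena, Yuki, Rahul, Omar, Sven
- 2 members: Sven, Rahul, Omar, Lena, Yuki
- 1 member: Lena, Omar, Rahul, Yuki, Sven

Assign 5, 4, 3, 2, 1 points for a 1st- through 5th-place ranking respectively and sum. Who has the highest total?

Rahul: 1·4 + 4·5 + 9·1 + 5·3 + 2·4 + 1·3 = 59
Lena: 1·5 + 4·4 + 9·4 + 5·5 + 2·2 + 1·5 = 91
Sven: 1·1 + 4·3 + 9·3 + 5·1 + 2·5 + 1·1 = 56
Yuki: 1·3 + 4·1 + 9·5 + 5·4 + 2·1 + 1·2 = 76
Omar: 1·2 + 4·2 + 9·2 + 5·2 + 2·3 + 1·4 = 48
Lena has the highest Borda score (91).

Lena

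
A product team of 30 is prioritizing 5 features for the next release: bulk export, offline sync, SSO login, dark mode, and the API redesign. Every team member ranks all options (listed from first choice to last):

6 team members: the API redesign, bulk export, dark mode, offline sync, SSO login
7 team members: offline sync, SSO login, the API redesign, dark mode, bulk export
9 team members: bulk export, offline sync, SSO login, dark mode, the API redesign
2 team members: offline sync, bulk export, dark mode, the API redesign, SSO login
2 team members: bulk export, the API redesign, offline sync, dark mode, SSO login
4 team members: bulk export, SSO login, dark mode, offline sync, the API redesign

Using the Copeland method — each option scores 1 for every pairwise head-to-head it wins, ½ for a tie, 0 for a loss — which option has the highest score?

bulk export: beats offline sync, SSO login, dark mode, and the API redesign → score 4.
offline sync: beats SSO login, dark mode, and the API redesign; loses to bulk export → score 3.
SSO login: beats dark mode and the API redesign; loses to bulk export and offline sync → score 2.
dark mode: ties the API redesign; loses to bulk export, offline sync, and SSO login → score 0.5.
the API redesign: ties dark mode; loses to bulk export, offline sync, and SSO login → score 0.5.
bulk export has the best pairwise record.

bulk export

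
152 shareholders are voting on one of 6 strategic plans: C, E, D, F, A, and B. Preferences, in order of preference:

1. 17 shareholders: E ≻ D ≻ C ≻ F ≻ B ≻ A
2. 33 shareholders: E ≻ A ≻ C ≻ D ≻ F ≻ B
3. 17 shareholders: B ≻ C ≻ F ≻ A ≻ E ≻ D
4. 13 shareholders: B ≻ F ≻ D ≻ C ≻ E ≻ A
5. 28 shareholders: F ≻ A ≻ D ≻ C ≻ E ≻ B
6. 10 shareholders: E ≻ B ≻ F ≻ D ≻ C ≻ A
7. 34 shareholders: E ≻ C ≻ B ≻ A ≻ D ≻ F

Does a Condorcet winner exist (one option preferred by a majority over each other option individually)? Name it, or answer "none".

E vs C: 94–58 for E.
E vs D: 111–41 for E.
E vs F: 94–58 for E.
E vs A: 107–45 for E.
E vs B: 122–30 for E.
E beats every other option head-to-head.

E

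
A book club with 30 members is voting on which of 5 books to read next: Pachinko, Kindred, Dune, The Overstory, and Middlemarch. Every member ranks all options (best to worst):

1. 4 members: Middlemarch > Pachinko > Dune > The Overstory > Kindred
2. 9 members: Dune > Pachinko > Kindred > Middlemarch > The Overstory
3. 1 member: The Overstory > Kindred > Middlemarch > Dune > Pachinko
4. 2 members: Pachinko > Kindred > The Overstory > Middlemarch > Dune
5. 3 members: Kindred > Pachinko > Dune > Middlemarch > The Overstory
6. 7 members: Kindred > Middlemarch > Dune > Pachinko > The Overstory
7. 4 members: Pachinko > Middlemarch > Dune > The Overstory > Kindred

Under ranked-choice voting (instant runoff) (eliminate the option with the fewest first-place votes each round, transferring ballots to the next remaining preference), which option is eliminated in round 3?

Dune

Round 1: Pachinko 6, Kindred 10, Dune 9, The Overstory 1, Middlemarch 4. Eliminate The Overstory.
Round 2: Pachinko 6, Kindred 11, Dune 9, Middlemarch 4. Eliminate Middlemarch.
Round 3: Pachinko 10, Kindred 11, Dune 9. Eliminate Dune.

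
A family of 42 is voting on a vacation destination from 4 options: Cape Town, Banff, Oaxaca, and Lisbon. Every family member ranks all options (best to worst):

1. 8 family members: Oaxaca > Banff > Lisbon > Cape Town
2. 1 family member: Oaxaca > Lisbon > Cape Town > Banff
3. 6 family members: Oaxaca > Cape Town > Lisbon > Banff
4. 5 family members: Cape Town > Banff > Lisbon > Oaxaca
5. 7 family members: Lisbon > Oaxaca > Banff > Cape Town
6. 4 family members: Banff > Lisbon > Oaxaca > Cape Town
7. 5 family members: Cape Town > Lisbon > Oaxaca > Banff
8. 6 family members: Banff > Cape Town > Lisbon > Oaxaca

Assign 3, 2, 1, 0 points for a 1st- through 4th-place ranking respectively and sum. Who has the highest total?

Cape Town: 8·0 + 1·1 + 6·2 + 5·3 + 7·0 + 4·0 + 5·3 + 6·2 = 55
Banff: 8·2 + 1·0 + 6·0 + 5·2 + 7·1 + 4·3 + 5·0 + 6·3 = 63
Oaxaca: 8·3 + 1·3 + 6·3 + 5·0 + 7·2 + 4·1 + 5·1 + 6·0 = 68
Lisbon: 8·1 + 1·2 + 6·1 + 5·1 + 7·3 + 4·2 + 5·2 + 6·1 = 66
Oaxaca has the highest Borda score (68).

Oaxaca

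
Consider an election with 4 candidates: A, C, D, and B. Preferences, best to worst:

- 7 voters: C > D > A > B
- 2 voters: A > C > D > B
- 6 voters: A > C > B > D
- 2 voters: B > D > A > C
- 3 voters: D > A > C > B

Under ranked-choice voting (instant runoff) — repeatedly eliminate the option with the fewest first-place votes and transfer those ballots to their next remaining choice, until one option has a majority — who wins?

A

Round 1: A 8, C 7, D 3, B 2. Eliminate B.
Round 2: A 8, C 7, D 5. Eliminate D.
Round 3: A 13, C 7. A has a majority.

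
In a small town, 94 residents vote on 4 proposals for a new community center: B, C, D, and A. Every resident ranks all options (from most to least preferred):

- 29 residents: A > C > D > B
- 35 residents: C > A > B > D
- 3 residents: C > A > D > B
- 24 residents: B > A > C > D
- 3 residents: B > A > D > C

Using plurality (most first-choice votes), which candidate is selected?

C

First-place votes: B 27, C 38, D 0, A 29.
C has the most first-place votes.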